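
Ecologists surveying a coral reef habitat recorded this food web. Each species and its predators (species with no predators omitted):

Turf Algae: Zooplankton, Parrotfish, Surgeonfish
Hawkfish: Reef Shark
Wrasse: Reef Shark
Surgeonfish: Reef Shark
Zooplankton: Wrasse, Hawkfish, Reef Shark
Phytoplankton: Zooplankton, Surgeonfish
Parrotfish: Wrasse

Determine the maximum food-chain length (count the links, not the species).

One longest chain: Phytoplankton → Zooplankton → Wrasse → Reef Shark.
It has 4 species and 3 links.

3 links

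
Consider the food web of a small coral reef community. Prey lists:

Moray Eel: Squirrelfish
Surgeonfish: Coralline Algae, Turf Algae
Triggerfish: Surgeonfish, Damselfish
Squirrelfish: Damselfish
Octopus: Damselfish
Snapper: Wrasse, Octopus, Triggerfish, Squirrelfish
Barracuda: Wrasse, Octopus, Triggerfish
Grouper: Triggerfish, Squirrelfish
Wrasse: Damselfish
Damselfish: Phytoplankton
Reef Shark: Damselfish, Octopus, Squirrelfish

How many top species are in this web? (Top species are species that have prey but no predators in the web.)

5

Top species (has prey, but nothing eats it): Moray Eel, Reef Shark, Grouper, Barracuda, Snapper.
Count: 5.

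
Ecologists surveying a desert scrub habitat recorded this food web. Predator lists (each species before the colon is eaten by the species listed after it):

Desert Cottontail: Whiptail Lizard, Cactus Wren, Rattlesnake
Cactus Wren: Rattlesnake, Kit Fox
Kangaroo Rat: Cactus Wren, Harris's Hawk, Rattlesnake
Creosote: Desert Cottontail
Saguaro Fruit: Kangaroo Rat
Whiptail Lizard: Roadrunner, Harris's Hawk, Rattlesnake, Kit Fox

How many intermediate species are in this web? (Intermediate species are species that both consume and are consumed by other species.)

4

Intermediate species (has both prey and predators): Kangaroo Rat, Desert Cottontail, Whiptail Lizard, Cactus Wren.
Count: 4.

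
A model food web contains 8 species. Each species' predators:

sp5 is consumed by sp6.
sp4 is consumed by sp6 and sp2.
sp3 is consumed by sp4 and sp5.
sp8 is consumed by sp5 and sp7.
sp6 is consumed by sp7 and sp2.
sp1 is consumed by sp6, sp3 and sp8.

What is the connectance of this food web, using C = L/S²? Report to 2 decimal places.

The web has S = 8 species and L = 12 feeding links.
C = L / S² = 12 / 64 = 0.1875 ≈ 0.19.

C = 0.19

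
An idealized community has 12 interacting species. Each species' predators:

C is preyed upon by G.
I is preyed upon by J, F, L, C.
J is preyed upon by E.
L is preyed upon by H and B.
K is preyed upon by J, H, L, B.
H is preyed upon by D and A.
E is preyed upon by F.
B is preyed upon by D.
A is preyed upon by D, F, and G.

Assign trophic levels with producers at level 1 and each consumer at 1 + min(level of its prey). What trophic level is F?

I is a producer → level 1.
F eats I → level 2.

Trophic level 2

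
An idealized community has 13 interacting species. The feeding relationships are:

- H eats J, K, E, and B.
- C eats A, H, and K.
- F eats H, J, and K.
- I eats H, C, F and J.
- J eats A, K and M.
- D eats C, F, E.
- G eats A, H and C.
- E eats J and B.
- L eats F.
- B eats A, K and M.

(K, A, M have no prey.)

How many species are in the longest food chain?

One longest chain: K → B → E → H → C → I.
It has 6 species and 5 links.

6 species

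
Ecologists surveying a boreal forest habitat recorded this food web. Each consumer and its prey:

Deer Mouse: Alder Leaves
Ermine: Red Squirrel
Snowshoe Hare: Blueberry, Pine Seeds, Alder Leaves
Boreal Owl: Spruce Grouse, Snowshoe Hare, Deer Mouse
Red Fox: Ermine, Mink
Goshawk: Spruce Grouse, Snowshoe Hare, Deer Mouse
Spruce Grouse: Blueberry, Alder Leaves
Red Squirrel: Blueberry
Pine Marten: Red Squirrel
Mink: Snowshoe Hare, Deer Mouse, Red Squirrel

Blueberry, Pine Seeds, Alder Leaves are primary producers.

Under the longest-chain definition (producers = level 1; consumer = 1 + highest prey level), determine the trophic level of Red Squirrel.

Trophic level 2

Blueberry is a producer → level 1.
Red Squirrel eats Blueberry → level 2.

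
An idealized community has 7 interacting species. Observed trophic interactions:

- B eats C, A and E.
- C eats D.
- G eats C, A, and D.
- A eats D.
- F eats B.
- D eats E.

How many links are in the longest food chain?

One longest chain: E → D → C → B → F.
It has 5 species and 4 links.

4 links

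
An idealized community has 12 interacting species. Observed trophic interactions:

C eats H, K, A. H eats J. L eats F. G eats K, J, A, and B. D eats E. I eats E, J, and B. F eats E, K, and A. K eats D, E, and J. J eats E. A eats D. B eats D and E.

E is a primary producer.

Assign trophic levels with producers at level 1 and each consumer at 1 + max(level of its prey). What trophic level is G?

E is a producer → level 1.
D eats E → level 2.
A eats D → level 3.
G eats A (level 3); other prey at levels: J 2, K 3, B 3 → level 4.

Trophic level 4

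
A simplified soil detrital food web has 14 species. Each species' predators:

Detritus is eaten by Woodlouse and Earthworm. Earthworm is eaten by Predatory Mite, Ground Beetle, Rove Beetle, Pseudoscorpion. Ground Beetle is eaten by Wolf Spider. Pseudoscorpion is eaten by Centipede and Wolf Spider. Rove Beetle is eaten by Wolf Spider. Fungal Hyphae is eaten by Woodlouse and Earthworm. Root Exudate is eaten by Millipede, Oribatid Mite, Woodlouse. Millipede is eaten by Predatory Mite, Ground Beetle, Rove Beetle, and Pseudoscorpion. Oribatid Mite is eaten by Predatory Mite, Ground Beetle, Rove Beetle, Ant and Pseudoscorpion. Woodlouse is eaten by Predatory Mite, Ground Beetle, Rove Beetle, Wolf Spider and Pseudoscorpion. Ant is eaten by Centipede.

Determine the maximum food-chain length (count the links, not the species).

One longest chain: Fungal Hyphae → Woodlouse → Rove Beetle → Wolf Spider.
It has 4 species and 3 links.

3 links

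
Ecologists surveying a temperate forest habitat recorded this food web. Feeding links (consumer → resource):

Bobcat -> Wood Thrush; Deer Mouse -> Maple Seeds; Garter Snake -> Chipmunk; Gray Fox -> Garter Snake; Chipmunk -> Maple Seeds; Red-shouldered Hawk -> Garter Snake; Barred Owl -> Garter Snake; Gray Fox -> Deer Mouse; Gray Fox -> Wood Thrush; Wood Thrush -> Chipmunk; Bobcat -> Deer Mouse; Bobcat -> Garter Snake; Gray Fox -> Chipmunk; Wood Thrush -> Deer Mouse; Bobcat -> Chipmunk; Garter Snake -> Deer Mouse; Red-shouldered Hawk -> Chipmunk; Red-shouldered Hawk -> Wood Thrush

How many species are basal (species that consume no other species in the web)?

Basal species (no prey listed): Maple Seeds.
Count: 1.

1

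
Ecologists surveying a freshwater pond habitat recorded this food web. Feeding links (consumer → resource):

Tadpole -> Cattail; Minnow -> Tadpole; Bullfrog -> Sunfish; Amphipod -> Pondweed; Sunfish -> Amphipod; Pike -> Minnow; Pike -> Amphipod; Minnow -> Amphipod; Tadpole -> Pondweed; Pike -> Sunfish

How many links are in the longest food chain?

One longest chain: Pondweed → Amphipod → Sunfish → Bullfrog.
It has 4 species and 3 links.

3 links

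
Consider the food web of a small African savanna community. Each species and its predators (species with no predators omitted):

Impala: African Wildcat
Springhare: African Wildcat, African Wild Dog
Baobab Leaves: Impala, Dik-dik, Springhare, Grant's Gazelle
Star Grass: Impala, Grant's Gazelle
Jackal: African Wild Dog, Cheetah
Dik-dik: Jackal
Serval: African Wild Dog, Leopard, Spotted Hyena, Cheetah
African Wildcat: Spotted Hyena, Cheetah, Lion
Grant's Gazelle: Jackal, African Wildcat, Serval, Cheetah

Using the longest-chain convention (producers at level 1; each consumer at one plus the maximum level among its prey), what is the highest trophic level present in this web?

Producers (level 1): Star Grass, Baobab Leaves.
Star Grass → Impala → African Wildcat → Lion gives Lion level 4.
No species has a prey at level 4, so no species reaches level 5.

4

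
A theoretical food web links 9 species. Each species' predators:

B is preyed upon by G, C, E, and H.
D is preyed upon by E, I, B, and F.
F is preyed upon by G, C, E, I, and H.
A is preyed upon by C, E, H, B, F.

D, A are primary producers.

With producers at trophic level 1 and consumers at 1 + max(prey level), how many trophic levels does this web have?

Producers (level 1): D, A.
D → F → G gives G level 3.
No species has a prey at level 3, so no species reaches level 4.

3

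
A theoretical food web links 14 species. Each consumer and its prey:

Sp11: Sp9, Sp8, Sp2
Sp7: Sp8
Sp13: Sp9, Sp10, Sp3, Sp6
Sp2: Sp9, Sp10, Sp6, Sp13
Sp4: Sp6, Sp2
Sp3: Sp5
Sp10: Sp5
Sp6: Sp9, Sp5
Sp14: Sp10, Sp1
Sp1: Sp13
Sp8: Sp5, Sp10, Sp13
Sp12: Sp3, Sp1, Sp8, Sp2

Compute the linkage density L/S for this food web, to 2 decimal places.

There are L = 28 links among S = 14 species.
L/S = 28/14 = 2.0000 ≈ 2.00.

L/S = 2.00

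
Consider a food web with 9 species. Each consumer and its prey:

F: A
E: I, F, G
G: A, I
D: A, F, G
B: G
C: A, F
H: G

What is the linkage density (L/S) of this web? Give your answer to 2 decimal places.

There are L = 13 links among S = 9 species.
L/S = 13/9 = 1.4444 ≈ 1.44.

L/S = 1.44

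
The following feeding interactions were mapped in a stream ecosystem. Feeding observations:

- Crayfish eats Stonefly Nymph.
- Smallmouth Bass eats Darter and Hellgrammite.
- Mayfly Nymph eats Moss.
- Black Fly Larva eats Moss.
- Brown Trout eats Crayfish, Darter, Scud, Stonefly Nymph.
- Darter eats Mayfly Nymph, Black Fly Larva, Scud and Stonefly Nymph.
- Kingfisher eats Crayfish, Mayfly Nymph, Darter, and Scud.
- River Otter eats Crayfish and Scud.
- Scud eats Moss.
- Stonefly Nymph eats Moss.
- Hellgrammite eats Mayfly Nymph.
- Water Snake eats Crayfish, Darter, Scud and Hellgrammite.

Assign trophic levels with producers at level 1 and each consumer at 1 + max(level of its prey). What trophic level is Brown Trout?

Trophic level 4

Moss is a producer → level 1.
Stonefly Nymph eats Moss → level 2.
Crayfish eats Stonefly Nymph → level 3.
Brown Trout eats Crayfish (level 3); other prey at levels: Scud 2, Stonefly Nymph 2, Darter 3 → level 4.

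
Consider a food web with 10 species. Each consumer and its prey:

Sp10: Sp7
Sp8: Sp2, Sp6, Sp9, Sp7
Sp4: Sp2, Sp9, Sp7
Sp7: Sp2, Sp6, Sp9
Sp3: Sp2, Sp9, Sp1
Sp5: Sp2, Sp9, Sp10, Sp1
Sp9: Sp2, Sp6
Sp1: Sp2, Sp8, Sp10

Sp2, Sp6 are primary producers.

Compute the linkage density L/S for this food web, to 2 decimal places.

L/S = 2.30

There are L = 23 links among S = 10 species.
L/S = 23/10 = 2.3000 ≈ 2.30.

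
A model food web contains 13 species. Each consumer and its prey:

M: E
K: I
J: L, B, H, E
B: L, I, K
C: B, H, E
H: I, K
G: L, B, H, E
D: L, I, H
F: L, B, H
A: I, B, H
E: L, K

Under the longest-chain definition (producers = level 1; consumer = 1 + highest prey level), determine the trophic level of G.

Trophic level 4

I is a producer → level 1.
K eats I → level 2.
B eats K (level 2); other prey at levels: L 1, I 1 → level 3.
G eats B (level 3); other prey at levels: L 1, H 3, E 3 → level 4.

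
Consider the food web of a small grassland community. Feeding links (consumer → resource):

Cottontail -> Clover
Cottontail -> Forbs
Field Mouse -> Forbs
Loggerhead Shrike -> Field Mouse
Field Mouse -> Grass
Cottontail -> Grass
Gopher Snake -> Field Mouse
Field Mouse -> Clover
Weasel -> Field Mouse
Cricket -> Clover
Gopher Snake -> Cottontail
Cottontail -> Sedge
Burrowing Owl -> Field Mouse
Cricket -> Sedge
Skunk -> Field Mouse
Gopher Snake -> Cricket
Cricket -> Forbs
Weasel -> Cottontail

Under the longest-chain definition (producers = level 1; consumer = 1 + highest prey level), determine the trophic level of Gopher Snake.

Grass is a producer → level 1.
Cottontail eats Grass (level 1); other prey at levels: Sedge 1, Clover 1, Forbs 1 → level 2.
Gopher Snake eats Cottontail (level 2); other prey at levels: Field Mouse 2, Cricket 2 → level 3.

Trophic level 3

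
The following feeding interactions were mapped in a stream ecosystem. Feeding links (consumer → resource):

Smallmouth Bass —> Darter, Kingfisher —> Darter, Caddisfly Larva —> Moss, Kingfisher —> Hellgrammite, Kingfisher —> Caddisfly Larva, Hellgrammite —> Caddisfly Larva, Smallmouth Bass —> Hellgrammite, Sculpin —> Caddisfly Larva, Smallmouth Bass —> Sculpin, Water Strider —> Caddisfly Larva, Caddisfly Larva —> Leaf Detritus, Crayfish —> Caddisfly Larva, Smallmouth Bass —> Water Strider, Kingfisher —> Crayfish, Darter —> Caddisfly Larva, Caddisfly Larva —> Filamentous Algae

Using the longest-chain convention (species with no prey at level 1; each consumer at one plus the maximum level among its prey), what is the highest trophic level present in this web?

Basal resources (level 1): Moss, Leaf Detritus, Filamentous Algae.
Moss → Caddisfly Larva → Hellgrammite → Kingfisher gives Kingfisher level 4.
No species has a prey at level 4, so no species reaches level 5.

4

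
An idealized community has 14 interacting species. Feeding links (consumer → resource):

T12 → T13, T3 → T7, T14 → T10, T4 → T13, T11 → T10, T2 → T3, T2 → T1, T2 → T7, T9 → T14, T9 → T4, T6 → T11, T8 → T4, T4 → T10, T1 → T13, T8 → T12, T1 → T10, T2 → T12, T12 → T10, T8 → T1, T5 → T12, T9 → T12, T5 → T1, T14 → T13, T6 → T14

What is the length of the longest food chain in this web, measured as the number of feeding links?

One longest chain: T13 → T12 → T5.
It has 3 species and 2 links.

2 links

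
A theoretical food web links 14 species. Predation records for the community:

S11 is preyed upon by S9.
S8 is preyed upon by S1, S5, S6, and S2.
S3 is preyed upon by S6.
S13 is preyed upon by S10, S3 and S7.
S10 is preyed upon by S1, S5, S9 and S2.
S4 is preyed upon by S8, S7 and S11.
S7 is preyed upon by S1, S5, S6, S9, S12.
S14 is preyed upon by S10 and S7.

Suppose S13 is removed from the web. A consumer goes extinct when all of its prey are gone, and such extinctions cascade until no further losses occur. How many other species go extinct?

1

Remove S13.
Round 1: S3 (all prey gone) → extinct.
No further losses. Total secondary extinctions: 1.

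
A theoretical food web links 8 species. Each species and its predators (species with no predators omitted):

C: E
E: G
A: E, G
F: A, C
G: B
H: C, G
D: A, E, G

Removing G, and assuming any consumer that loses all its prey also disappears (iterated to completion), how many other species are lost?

1

Remove G.
Round 1: B (all prey gone) → extinct.
No further losses. Total secondary extinctions: 1.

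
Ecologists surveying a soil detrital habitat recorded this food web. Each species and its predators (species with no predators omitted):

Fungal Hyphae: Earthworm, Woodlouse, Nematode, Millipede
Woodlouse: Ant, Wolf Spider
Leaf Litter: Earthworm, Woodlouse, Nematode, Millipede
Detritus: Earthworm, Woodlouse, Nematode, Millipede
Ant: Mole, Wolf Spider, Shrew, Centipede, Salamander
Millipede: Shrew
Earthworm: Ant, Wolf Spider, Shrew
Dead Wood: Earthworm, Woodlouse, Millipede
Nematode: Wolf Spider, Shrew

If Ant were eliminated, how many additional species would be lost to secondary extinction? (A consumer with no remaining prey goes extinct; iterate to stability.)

Remove Ant.
Round 1: Mole (all prey gone), Centipede (all prey gone), Salamander (all prey gone) → extinct.
No further losses. Total secondary extinctions: 3.

3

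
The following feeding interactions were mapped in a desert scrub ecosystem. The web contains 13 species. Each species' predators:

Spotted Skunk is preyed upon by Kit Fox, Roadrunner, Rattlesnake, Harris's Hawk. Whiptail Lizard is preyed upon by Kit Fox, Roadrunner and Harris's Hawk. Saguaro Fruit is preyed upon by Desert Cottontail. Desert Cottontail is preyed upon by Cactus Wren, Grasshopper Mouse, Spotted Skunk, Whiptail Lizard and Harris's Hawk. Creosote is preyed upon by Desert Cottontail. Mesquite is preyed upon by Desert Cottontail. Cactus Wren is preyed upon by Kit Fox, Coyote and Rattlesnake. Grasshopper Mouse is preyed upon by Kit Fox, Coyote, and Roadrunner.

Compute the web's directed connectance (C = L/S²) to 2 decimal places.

C = 0.12

The web has S = 13 species and L = 21 feeding links.
C = L / S² = 21 / 169 = 0.1243 ≈ 0.12.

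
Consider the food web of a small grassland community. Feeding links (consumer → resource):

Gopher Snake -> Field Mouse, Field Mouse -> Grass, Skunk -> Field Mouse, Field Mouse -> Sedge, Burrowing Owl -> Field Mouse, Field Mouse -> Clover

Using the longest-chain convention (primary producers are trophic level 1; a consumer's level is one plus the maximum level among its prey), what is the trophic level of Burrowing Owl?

Grass is a producer → level 1.
Field Mouse eats Grass (level 1); other prey at levels: Sedge 1, Clover 1 → level 2.
Burrowing Owl eats Field Mouse → level 3.

Trophic level 3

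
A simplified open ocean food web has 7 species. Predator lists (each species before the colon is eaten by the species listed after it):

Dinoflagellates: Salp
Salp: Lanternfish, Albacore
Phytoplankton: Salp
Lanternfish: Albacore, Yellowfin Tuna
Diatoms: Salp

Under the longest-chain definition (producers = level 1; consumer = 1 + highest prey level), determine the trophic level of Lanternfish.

Trophic level 3

Phytoplankton is a producer → level 1.
Salp eats Phytoplankton (level 1); other prey at levels: Diatoms 1, Dinoflagellates 1 → level 2.
Lanternfish eats Salp → level 3.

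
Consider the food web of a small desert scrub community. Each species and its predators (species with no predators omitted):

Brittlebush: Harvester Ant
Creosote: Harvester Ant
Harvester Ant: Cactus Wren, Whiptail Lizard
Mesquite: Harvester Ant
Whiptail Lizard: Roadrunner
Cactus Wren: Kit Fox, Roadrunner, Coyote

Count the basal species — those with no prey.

Basal species (no prey listed): Brittlebush, Creosote, Mesquite.
Count: 3.

3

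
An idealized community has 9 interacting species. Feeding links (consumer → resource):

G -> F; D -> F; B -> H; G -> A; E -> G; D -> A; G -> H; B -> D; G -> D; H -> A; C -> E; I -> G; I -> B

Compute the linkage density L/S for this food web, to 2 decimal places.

L/S = 1.44

There are L = 13 links among S = 9 species.
L/S = 13/9 = 1.4444 ≈ 1.44.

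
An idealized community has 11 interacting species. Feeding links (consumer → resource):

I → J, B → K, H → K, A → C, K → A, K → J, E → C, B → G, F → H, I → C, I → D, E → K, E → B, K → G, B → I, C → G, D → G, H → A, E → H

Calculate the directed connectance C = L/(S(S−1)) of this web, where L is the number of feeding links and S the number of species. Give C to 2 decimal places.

C = 0.17

The web has S = 11 species and L = 19 feeding links.
C = L / (S(S−1)) = 19 / 110 = 0.1727 ≈ 0.17.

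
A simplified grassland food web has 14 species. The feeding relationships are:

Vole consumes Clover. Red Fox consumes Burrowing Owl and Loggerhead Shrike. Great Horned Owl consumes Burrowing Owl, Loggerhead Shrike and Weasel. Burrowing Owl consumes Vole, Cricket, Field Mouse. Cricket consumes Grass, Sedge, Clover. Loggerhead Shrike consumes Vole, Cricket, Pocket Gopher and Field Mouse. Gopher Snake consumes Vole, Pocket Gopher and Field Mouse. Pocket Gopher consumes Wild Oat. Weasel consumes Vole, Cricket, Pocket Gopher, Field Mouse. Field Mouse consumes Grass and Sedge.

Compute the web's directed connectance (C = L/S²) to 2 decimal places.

The web has S = 14 species and L = 26 feeding links.
C = L / S² = 26 / 196 = 0.1327 ≈ 0.13.

C = 0.13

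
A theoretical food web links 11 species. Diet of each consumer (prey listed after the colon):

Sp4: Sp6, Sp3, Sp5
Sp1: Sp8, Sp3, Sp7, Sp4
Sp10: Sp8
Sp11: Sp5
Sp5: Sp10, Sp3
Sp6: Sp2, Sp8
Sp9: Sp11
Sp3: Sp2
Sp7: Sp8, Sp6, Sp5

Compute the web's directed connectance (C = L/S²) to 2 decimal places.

The web has S = 11 species and L = 18 feeding links.
C = L / S² = 18 / 121 = 0.1488 ≈ 0.15.

C = 0.15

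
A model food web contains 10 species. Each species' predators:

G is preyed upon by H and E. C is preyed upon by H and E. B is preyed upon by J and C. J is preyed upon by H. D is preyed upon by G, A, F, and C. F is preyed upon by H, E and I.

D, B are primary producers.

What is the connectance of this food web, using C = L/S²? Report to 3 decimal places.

The web has S = 10 species and L = 14 feeding links.
C = L / S² = 14 / 100 = 0.1400 ≈ 0.140.

C = 0.140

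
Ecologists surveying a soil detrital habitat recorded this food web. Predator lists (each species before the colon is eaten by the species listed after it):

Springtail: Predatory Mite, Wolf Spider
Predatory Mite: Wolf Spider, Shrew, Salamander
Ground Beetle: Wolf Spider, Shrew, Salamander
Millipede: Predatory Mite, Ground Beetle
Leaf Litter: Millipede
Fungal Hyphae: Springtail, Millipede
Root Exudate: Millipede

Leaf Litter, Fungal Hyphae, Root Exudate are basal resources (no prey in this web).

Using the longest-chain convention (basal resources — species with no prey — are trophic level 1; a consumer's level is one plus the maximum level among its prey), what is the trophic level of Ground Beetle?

Trophic level 3

Leaf Litter has no prey (basal) → level 1.
Millipede eats Leaf Litter (level 1); other prey at levels: Fungal Hyphae 1, Root Exudate 1 → level 2.
Ground Beetle eats Millipede → level 3.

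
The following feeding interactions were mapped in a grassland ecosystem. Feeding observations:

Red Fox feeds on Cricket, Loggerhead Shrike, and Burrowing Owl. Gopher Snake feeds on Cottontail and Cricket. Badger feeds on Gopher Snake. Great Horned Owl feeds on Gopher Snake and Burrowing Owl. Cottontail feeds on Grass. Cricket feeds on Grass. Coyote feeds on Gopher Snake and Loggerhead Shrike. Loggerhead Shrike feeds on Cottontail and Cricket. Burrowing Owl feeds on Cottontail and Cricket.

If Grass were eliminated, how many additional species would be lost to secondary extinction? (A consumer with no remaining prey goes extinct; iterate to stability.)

9

Remove Grass.
Round 1: Cricket (all prey gone), Cottontail (all prey gone) → extinct.
Round 2: Burrowing Owl (all prey gone), Gopher Snake (all prey gone), Loggerhead Shrike (all prey gone) → extinct.
Round 3: Coyote (all prey gone), Great Horned Owl (all prey gone), Red Fox (all prey gone), Badger (all prey gone) → extinct.
No further losses. Total secondary extinctions: 9.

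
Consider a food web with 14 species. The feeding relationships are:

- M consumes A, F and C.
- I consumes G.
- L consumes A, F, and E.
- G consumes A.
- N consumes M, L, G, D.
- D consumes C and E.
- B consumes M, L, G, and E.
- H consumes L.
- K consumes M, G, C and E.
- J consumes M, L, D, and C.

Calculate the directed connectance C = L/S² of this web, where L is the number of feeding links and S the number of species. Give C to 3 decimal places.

The web has S = 14 species and L = 27 feeding links.
C = L / S² = 27 / 196 = 0.1378 ≈ 0.138.

C = 0.138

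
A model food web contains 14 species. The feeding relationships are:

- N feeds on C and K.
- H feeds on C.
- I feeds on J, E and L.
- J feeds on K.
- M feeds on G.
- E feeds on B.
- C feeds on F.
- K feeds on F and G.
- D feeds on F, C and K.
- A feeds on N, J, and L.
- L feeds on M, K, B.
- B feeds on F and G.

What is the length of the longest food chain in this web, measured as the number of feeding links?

One longest chain: G → K → J → A.
It has 4 species and 3 links.

3 links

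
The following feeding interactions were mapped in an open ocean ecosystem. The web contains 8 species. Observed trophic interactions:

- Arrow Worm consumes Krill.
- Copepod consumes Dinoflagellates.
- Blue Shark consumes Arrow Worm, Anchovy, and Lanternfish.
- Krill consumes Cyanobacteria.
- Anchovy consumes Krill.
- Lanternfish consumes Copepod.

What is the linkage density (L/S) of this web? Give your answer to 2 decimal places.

There are L = 8 links among S = 8 species.
L/S = 8/8 = 1.0000 ≈ 1.00.

L/S = 1.00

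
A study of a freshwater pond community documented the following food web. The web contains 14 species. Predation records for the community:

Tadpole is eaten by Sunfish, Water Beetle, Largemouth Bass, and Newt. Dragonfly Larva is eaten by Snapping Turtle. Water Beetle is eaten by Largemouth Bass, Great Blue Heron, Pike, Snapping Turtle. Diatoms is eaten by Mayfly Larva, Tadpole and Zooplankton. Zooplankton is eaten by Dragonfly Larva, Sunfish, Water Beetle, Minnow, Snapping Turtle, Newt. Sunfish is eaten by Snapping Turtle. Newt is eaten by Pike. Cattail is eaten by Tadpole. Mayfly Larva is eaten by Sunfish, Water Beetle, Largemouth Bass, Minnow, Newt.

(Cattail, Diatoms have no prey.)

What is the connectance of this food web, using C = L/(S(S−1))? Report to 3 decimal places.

The web has S = 14 species and L = 26 feeding links.
C = L / (S(S−1)) = 26 / 182 = 0.1429 ≈ 0.143.

C = 0.143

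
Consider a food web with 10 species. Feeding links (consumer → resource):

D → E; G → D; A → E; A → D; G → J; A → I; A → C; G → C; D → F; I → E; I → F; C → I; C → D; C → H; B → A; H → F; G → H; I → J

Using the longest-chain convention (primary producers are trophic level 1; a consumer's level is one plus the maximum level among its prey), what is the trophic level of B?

F is a producer → level 1.
I eats F (level 1); other prey at levels: E 1, J 1 → level 2.
C eats I (level 2); other prey at levels: D 2, H 2 → level 3.
A eats C (level 3); other prey at levels: E 1, I 2, D 2 → level 4.
B eats A → level 5.

Trophic level 5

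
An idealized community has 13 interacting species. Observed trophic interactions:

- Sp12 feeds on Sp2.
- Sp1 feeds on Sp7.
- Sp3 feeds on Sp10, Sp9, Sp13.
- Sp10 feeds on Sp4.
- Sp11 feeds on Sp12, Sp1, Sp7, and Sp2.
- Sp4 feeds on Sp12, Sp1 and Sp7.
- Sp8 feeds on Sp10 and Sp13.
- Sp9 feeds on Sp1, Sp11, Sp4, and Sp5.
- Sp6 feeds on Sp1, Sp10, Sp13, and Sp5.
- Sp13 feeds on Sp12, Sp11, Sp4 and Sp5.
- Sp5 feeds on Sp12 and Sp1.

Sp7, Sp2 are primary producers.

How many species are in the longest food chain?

One longest chain: Sp2 → Sp12 → Sp5 → Sp13 → Sp3.
It has 5 species and 4 links.

5 species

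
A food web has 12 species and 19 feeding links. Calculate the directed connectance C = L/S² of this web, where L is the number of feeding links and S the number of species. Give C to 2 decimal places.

C = 0.13

The web has S = 12 species and L = 19 feeding links.
C = L / S² = 19 / 144 = 0.1319 ≈ 0.13.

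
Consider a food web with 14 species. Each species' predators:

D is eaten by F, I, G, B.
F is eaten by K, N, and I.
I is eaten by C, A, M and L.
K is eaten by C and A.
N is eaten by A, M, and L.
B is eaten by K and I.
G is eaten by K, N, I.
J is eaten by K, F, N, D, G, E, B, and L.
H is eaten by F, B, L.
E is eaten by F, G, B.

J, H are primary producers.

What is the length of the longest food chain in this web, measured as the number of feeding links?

One longest chain: J → E → F → I → L.
It has 5 species and 4 links.

4 links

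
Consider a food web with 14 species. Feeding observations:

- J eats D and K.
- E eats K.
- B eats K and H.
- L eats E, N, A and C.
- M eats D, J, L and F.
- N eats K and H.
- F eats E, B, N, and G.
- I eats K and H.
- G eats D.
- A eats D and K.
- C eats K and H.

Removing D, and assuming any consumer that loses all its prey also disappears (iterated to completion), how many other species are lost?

1

Remove D.
Round 1: G (all prey gone) → extinct.
No further losses. Total secondary extinctions: 1.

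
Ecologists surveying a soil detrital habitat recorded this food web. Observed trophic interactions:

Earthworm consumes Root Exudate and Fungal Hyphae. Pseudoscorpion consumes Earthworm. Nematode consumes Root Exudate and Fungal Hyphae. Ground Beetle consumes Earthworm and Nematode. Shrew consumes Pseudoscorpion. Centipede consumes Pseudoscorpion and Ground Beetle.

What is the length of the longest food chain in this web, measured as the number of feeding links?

One longest chain: Fungal Hyphae → Earthworm → Pseudoscorpion → Shrew.
It has 4 species and 3 links.

3 links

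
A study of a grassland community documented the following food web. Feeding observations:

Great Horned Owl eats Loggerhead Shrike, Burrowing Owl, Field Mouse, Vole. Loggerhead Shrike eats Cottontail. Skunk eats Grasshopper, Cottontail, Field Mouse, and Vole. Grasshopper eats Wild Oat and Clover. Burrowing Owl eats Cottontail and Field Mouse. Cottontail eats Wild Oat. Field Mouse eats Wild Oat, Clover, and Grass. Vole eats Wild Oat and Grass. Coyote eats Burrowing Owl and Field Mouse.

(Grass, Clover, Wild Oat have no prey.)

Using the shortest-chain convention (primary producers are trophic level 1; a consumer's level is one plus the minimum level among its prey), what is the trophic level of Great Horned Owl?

Trophic level 3

Grass is a producer → level 1.
Field Mouse eats Grass → level 2.
Great Horned Owl eats Field Mouse → level 3.
No prey of Great Horned Owl is below level 2, so 3 is the minimum.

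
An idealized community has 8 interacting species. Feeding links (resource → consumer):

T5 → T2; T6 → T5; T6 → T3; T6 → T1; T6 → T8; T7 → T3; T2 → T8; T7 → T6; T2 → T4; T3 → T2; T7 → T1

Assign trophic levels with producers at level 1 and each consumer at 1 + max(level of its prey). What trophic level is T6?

T7 is a producer → level 1.
T6 eats T7 → level 2.

Trophic level 2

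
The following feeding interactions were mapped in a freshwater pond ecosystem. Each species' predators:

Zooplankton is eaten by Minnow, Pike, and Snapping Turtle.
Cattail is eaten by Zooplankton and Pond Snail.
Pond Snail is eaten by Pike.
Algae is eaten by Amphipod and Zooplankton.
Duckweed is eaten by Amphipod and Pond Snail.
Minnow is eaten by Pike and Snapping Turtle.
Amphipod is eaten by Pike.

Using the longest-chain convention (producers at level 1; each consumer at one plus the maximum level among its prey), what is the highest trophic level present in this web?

Producers (level 1): Duckweed, Cattail, Algae.
Cattail → Zooplankton → Minnow → Pike gives Pike level 4.
No species has a prey at level 4, so no species reaches level 5.

4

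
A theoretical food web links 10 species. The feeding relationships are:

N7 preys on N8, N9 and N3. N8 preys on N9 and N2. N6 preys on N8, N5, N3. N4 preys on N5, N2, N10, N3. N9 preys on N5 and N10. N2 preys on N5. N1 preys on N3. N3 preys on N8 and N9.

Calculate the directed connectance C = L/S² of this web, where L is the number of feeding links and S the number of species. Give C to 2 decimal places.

The web has S = 10 species and L = 18 feeding links.
C = L / S² = 18 / 100 = 0.1800 ≈ 0.18.

C = 0.18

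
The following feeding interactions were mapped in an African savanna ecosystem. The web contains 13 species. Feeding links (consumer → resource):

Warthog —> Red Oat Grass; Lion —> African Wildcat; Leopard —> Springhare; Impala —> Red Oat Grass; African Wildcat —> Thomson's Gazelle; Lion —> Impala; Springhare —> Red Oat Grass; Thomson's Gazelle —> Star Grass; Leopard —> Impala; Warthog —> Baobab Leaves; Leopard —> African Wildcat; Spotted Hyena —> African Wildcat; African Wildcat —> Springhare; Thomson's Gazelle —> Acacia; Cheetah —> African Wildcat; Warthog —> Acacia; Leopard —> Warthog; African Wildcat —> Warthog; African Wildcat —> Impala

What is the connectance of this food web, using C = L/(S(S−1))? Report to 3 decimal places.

C = 0.122

The web has S = 13 species and L = 19 feeding links.
C = L / (S(S−1)) = 19 / 156 = 0.1218 ≈ 0.122.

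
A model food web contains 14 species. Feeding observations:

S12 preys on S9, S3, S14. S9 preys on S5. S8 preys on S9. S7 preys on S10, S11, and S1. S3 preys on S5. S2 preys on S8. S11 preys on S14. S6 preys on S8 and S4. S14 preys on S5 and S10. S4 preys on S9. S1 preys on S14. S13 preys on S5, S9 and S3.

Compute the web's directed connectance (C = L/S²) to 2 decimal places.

C = 0.10

The web has S = 14 species and L = 20 feeding links.
C = L / S² = 20 / 196 = 0.1020 ≈ 0.10.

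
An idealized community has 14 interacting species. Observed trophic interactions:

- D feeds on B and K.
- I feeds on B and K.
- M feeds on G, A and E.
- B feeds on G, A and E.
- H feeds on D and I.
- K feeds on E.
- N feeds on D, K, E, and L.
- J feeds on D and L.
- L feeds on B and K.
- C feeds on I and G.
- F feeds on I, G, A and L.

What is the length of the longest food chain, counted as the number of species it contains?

4 species

One longest chain: E → B → I → H.
It has 4 species and 3 links.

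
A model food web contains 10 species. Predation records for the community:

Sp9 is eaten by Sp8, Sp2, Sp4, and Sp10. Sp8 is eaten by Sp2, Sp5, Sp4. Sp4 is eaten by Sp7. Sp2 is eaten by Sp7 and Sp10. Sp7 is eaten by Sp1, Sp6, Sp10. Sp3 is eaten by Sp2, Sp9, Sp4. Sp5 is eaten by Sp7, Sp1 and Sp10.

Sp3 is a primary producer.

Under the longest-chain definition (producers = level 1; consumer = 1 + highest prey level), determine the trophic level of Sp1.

Sp3 is a producer → level 1.
Sp9 eats Sp3 → level 2.
Sp8 eats Sp9 → level 3.
Sp5 eats Sp8 → level 4.
Sp7 eats Sp5 (level 4); other prey at levels: Sp2 4, Sp4 4 → level 5.
Sp1 eats Sp7 (level 5); other prey at levels: Sp5 4 → level 6.

Trophic level 6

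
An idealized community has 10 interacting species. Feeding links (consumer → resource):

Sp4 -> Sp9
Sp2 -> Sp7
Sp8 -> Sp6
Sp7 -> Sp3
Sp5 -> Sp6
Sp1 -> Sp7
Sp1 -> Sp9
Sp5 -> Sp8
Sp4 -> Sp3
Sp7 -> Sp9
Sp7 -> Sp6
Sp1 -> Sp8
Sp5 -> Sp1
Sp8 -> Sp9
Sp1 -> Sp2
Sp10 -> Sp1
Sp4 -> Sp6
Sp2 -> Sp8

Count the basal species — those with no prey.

3

Basal species (no prey listed): Sp3, Sp9, Sp6.
Count: 3.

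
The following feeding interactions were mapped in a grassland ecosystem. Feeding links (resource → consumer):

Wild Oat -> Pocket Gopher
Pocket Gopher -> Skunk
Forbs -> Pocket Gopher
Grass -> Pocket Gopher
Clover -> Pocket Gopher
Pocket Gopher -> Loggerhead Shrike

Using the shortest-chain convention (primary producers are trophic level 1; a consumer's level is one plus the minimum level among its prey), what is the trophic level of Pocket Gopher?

Forbs is a producer → level 1.
Pocket Gopher eats Forbs → level 2.

Trophic level 2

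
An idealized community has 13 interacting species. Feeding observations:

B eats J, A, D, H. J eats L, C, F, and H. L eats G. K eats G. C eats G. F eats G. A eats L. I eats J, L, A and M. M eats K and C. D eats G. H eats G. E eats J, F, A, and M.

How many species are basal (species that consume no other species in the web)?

1

Basal species (no prey listed): G.
Count: 1.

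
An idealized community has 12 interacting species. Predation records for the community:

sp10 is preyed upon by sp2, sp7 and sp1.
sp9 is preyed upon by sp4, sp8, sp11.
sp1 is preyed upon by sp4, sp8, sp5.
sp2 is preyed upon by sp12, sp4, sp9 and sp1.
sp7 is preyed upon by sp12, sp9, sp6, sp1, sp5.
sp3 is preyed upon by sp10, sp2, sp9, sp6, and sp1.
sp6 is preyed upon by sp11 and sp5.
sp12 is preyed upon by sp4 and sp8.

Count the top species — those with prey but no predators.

Top species (has prey, but nothing eats it): sp11, sp4, sp8, sp5.
Count: 4.

4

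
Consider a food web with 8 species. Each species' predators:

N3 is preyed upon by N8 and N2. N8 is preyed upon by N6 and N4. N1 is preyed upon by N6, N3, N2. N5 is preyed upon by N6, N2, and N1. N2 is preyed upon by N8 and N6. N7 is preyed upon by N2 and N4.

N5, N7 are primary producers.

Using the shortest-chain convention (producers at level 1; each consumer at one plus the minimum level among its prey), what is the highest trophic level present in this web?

3

Producers (level 1): N5, N7.
Following each consumer down to its lowest-level prey: N5 → N2 → N8 (levels 1 through 3).
All prey of N8 (N2 2, N3 3) are at level 2 or above, so N8 is at level 1 + 2 = 3.
Every consumer has at least one prey at level 2 or below, so none exceeds level 3.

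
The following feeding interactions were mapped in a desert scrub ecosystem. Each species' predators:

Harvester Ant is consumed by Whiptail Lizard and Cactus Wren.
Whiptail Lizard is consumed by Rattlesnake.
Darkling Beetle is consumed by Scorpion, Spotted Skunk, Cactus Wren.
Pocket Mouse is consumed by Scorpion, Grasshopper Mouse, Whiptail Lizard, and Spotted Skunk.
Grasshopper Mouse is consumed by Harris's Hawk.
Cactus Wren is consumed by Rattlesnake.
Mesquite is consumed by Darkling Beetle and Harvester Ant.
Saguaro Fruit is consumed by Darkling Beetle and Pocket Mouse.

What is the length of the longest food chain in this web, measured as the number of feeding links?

3 links

One longest chain: Saguaro Fruit → Darkling Beetle → Cactus Wren → Rattlesnake.
It has 4 species and 3 links.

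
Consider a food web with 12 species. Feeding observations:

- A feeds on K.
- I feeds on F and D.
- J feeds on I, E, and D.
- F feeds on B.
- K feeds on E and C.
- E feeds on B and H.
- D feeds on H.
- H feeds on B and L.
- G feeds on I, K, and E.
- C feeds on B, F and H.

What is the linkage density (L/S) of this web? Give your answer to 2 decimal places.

There are L = 20 links among S = 12 species.
L/S = 20/12 = 1.6667 ≈ 1.67.

L/S = 1.67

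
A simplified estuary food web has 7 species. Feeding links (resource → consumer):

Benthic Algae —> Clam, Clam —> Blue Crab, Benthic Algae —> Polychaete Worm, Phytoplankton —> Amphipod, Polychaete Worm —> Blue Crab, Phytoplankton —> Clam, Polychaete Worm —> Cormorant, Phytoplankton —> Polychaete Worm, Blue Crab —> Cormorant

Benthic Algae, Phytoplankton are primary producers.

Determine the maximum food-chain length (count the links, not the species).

One longest chain: Benthic Algae → Clam → Blue Crab → Cormorant.
It has 4 species and 3 links.

3 links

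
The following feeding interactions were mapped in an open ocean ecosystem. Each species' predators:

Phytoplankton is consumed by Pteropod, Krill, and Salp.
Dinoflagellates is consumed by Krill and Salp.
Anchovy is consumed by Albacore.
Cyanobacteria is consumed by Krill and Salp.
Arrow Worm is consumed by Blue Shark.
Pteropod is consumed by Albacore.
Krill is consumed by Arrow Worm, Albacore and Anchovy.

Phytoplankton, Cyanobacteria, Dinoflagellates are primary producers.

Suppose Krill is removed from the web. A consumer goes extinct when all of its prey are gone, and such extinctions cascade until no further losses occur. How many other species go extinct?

Remove Krill.
Round 1: Anchovy (all prey gone), Arrow Worm (all prey gone) → extinct.
Round 2: Blue Shark (all prey gone) → extinct.
No further losses. Total secondary extinctions: 3.

3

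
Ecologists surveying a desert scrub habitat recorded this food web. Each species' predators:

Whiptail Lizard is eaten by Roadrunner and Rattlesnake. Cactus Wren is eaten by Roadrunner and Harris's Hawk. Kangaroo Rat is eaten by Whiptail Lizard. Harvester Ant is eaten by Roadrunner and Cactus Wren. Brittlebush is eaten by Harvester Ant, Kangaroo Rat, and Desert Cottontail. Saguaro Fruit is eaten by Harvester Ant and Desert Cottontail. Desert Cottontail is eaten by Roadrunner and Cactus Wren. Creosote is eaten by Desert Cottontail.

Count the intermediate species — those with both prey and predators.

Intermediate species (has both prey and predators): Kangaroo Rat, Harvester Ant, Desert Cottontail, Cactus Wren, Whiptail Lizard.
Count: 5.

5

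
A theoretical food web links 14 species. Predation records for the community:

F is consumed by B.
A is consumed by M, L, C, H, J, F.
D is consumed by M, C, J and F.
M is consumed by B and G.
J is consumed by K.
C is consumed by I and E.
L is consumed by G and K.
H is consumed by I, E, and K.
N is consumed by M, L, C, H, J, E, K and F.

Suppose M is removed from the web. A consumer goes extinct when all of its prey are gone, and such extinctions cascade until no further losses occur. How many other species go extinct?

Remove M.
Every predator of it retains at least one other prey: G still has L; B still has F.
No consumer loses all prey, so no secondary extinctions occur.

0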